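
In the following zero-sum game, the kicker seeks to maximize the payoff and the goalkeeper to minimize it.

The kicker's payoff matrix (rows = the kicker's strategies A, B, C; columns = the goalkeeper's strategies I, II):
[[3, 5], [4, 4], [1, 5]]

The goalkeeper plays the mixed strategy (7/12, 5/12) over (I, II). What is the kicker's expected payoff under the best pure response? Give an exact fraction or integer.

A: (3)·(7/12) + (5)·(5/12) = 23/6.
B: (4)·(7/12) + (4)·(5/12) = 4.
C: (1)·(7/12) + (5)·(5/12) = 8/3.
The best pure response is B with expected payoff 4.

4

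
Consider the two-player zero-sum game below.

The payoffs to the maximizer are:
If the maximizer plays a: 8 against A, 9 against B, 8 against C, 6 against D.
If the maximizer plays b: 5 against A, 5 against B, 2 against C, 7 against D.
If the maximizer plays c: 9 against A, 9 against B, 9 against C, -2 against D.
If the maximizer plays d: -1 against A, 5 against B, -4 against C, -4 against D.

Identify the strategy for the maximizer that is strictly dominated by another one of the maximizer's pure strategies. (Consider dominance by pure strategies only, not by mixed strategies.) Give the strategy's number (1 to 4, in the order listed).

4

Compare d with a: 8 > -1, 9 > 5, 8 > -4, 6 > -4.
So a strictly dominates d for the maximizer; d is strictly dominated.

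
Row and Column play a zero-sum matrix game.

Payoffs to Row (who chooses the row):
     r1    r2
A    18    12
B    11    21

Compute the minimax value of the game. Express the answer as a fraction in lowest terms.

123/8

Row minima are 12 and 11, so Row's maximin is 12; column maxima are 18 and 21, so Column's minimax is 18. These differ, so the equilibrium is in mixed strategies.
Let Row play A with probability p. Column is indifferent when 18p + 11(1−p) = 12p + 21(1−p), giving p = 5/8.
Let Column play r1 with probability q. Row is indifferent when 18q + 12(1−q) = 11q + 21(1−q), giving q = 9/16.
The value is 18·(9/16) + (12)·(7/16) = 123/8.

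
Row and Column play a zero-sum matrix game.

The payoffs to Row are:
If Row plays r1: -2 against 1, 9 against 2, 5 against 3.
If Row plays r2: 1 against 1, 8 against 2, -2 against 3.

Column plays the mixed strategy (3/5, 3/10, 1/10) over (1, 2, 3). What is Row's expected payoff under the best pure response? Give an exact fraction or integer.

14/5

r1: (-2)·(3/5) + (9)·(3/10) + (5)·(1/10) = 2.
r2: (1)·(3/5) + (8)·(3/10) + (-2)·(1/10) = 14/5.
The best pure response is r2 with expected payoff 14/5.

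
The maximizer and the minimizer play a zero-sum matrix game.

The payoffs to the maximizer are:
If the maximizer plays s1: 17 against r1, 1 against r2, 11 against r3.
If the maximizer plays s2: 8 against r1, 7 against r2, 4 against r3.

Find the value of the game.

73/13

Column r1 is strictly dominated by r3 for the minimizer (it gives the maximizer more in every row).
The remaining 2×2 game on (s1, s2) × (r2, r3) has no saddle point. Let the maximizer play s1 with probability p; indifference gives p + 7(1−p) = 11p + 4(1−p), so p = 3/13.
Similarly the minimizer's optimal q on r2 is 7/13, and the value is 1·(7/13) + (11)·(6/13) = 73/13.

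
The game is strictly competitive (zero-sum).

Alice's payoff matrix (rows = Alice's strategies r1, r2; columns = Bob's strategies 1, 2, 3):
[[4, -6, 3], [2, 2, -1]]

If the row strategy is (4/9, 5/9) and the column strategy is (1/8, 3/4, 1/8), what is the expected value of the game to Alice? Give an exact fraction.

Against (1/8, 3/4, 1/8), each row's expected payoff is r1: -29/8; r2: 13/8.
Taking the (4/9, 5/9)-weighted average: (4/9)·(-29/8) + (5/9)·(13/8) = -17/24.

-17/24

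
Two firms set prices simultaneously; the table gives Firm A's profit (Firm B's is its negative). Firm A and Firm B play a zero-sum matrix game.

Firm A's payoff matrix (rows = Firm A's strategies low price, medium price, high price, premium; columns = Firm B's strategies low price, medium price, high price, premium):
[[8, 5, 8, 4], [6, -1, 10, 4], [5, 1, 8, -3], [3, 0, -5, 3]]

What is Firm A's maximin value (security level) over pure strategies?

The worst-case payoff for each row is low price: 4, medium price: -1, high price: -3, premium: -5.
The best of these is 4.

4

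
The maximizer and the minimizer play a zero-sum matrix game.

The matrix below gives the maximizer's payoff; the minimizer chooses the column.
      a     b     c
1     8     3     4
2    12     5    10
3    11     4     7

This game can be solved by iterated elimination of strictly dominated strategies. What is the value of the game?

Row 3 is strictly dominated by row 2 (12>11, 5>4, 10>7); eliminate 3.
Row 1 is strictly dominated by row 2 (12>8, 5>3, 10>4); eliminate 1.
Column c is strictly dominated by b for the minimizer (5<10); eliminate c.
Column a is strictly dominated by b for the minimizer (5<12); eliminate a.
Only (2, b) remains, with payoff 5.

5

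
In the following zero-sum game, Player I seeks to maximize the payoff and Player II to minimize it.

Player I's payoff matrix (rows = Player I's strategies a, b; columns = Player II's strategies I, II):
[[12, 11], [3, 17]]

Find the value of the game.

57/5

Row minima are 11 and 3, so Player I's maximin is 11; column maxima are 12 and 17, so Player II's minimax is 12. These differ, so the equilibrium is in mixed strategies.
Let Player I play a with probability p. Player II is indifferent when 12p + 3(1−p) = 11p + 17(1−p), giving p = 14/15.
Let Player II play I with probability q. Player I is indifferent when 12q + 11(1−q) = 3q + 17(1−q), giving q = 2/5.
The value is 12·(2/5) + (11)·(3/5) = 57/5.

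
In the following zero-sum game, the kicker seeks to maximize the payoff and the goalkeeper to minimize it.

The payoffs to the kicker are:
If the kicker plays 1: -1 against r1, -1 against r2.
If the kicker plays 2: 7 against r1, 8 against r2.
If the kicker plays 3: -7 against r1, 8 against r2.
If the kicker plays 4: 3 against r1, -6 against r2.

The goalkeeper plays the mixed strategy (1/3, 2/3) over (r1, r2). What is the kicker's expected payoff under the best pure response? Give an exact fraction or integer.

1: (-1)·(1/3) + (-1)·(2/3) = -1.
2: (7)·(1/3) + (8)·(2/3) = 23/3.
3: (-7)·(1/3) + (8)·(2/3) = 3.
4: (3)·(1/3) + (-6)·(2/3) = -3.
The best pure response is 2 with expected payoff 23/3.

23/3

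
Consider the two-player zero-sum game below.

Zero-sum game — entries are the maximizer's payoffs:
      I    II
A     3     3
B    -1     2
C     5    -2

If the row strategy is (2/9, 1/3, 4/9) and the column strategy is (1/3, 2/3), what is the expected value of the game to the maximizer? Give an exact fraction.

Against (1/3, 2/3), each row's expected payoff is A: 3; B: 1; C: 1/3.
Taking the (2/9, 1/3, 4/9)-weighted average: (2/9)·(3) + (1/3)·(1) + (4/9)·(1/3) = 31/27.

31/27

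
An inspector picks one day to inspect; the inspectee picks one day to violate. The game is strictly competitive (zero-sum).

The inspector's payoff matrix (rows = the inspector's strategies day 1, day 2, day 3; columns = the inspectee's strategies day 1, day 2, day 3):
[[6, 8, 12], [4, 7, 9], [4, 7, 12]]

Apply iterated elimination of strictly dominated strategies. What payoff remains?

6

Column day 2 is strictly dominated by day 1 for the inspectee (6<8, 4<7, 4<7); eliminate day 2.
Row day 2 is strictly dominated by row day 1 (6>4, 12>9); eliminate day 2.
Column day 3 is strictly dominated by day 1 for the inspectee (6<12, 4<12); eliminate day 3.
Row day 3 is strictly dominated by row day 1 (6>4); eliminate day 3.
Only (day 1, day 1) remains, with payoff 6.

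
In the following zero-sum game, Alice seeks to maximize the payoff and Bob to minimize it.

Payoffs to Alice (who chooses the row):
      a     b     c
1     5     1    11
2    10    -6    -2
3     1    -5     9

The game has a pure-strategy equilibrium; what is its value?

Row minima: 1, -6, -5 → Alice's maximin is 1.
Column maxima: 10, 1, 11 → Bob's minimax is 1.
They coincide at (1, b), so the value is 1.

1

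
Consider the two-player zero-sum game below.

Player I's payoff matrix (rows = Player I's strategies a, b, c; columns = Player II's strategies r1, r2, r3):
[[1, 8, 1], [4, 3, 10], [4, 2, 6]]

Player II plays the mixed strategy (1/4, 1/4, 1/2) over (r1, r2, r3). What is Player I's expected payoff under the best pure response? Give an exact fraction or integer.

a: (1)·(1/4) + (8)·(1/4) + (1)·(1/2) = 11/4.
b: (4)·(1/4) + (3)·(1/4) + (10)·(1/2) = 27/4.
c: (4)·(1/4) + (2)·(1/4) + (6)·(1/2) = 9/2.
The best pure response is b with expected payoff 27/4.

27/4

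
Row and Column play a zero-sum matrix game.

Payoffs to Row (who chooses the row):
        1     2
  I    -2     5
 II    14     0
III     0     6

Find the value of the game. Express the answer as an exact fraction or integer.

Row I is strictly dominated by row III, so Row never plays it.
The remaining 2×2 game on (II, III) × (1, 2) has no saddle point. Let Row play II with probability p; indifference gives 14p = 6(1−p), so p = 3/10.
Similarly Column's optimal q on 1 is 3/10, and the value is 14·(3/10) + (0)·(7/10) = 21/5.

21/5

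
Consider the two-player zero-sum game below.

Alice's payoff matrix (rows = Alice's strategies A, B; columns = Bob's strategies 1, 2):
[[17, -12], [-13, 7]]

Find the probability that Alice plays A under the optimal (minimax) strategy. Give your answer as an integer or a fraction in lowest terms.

Row minima are -12 and -13, so Alice's maximin is -12; column maxima are 17 and 7, so Bob's minimax is 7. These differ, so the equilibrium is in mixed strategies.
Let Alice play A with probability p. Bob is indifferent when 17p − 13(1−p) = −12p + 7(1−p), giving p = 20/49.

20/49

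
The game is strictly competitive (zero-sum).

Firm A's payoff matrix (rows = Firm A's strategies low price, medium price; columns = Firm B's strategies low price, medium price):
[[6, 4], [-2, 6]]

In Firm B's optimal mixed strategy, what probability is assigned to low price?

1/5

Row minima are 4 and -2, so Firm A's maximin is 4; column maxima are 6 and 6, so Firm B's minimax is 6. These differ, so the equilibrium is in mixed strategies.
Let Firm B play low price with probability q. Firm A is indifferent when 6q + 4(1−q) = −2q + 6(1−q), giving q = 1/5.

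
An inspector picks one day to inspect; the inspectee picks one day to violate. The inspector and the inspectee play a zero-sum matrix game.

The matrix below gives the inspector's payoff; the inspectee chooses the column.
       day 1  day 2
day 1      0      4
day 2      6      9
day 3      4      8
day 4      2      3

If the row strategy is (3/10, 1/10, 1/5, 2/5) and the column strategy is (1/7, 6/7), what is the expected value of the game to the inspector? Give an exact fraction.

Against (1/7, 6/7), each row's expected payoff is day 1: 24/7; day 2: 60/7; day 3: 52/7; day 4: 20/7.
Taking the (3/10, 1/10, 1/5, 2/5)-weighted average: (3/10)·(24/7) + (1/10)·(60/7) + (1/5)·(52/7) + (2/5)·(20/7) = 158/35.

158/35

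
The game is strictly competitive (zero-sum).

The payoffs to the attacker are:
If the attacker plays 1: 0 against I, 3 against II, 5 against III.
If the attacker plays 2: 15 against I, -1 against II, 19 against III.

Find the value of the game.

45/19

Column III is strictly dominated by I for the defender (it gives the attacker more in every row).
The remaining 2×2 game on (1, 2) × (I, II) has no saddle point. Let the attacker play 1 with probability p; indifference gives 15(1−p) = 3p − (1−p), so p = 16/19.
Similarly the defender's optimal q on I is 4/19, and the value is 0·(4/19) + (3)·(15/19) = 45/19.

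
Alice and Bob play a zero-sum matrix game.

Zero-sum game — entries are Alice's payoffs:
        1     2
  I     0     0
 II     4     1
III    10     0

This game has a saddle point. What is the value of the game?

1

Row minima: 0, 1, 0 → Alice's maximin is 1.
Column maxima: 10, 1 → Bob's minimax is 1.
They coincide at (II, 2), so the value is 1.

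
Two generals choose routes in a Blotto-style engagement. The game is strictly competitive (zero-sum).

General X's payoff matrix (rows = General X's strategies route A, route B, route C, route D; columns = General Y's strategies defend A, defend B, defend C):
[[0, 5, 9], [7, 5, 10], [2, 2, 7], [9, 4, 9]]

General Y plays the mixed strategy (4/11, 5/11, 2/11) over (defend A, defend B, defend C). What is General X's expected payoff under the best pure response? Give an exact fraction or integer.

74/11

route A: (0)·(4/11) + (5)·(5/11) + (9)·(2/11) = 43/11.
route B: (7)·(4/11) + (5)·(5/11) + (10)·(2/11) = 73/11.
route C: (2)·(4/11) + (2)·(5/11) + (7)·(2/11) = 32/11.
route D: (9)·(4/11) + (4)·(5/11) + (9)·(2/11) = 74/11.
The best pure response is route D with expected payoff 74/11.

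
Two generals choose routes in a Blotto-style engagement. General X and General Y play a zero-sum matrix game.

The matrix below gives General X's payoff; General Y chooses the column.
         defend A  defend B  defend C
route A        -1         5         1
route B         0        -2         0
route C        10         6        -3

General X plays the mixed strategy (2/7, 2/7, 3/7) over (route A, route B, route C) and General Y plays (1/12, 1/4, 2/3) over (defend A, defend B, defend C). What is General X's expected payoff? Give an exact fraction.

Against (1/12, 1/4, 2/3), each row's expected payoff is route A: 11/6; route B: -1/2; route C: 1/3.
Taking the (2/7, 2/7, 3/7)-weighted average: (2/7)·(11/6) + (2/7)·(-1/2) + (3/7)·(1/3) = 11/21.

11/21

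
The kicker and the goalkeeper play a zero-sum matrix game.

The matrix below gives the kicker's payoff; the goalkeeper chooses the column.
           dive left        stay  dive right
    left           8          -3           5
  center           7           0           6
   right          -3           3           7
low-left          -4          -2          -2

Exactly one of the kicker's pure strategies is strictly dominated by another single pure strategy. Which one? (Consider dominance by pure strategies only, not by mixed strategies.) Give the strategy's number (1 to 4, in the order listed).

Compare low-left with center: 7 > -4, 0 > -2, 6 > -2.
So center strictly dominates low-left for the kicker; low-left is strictly dominated.

4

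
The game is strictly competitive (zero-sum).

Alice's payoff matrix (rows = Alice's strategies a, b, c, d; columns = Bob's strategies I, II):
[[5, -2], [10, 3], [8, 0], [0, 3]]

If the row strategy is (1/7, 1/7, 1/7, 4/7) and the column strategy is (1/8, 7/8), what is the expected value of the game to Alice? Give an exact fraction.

57/28

Against (1/8, 7/8), each row's expected payoff is a: -9/8; b: 31/8; c: 1; d: 21/8.
Taking the (1/7, 1/7, 1/7, 4/7)-weighted average: (1/7)·(-9/8) + (1/7)·(31/8) + (1/7)·(1) + (4/7)·(21/8) = 57/28.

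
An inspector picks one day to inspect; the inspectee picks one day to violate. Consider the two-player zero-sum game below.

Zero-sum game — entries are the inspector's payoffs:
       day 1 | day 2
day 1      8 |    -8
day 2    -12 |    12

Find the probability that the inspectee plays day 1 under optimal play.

Row minima are -8 and -12, so the inspector's maximin is -8; column maxima are 8 and 12, so the inspectee's minimax is 8. These differ, so the equilibrium is in mixed strategies.
Let the inspectee play day 1 with probability q. The inspector is indifferent when 8q − 8(1−q) = −12q + 12(1−q), giving q = 1/2.

1/2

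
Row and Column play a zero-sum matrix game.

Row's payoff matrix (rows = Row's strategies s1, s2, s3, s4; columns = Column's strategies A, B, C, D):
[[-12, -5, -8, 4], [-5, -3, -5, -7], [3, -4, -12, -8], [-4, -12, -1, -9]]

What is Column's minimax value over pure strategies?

-3

The worst case (largest entry) in each column is A: 3, B: -3, C: -1, D: 4.
The best (smallest) of these is -3.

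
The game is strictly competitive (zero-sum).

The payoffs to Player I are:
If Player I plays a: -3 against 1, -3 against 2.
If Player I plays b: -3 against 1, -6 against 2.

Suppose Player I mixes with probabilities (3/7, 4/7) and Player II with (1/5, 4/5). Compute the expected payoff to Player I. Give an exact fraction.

Against (1/5, 4/5), each row's expected payoff is a: -3; b: -27/5.
Taking the (3/7, 4/7)-weighted average: (3/7)·(-3) + (4/7)·(-27/5) = -153/35.

-153/35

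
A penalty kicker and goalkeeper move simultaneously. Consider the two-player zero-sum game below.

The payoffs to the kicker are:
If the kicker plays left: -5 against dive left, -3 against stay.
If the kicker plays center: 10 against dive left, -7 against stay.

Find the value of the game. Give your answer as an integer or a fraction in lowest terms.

Row minima are -5 and -7, so the kicker's maximin is -5; column maxima are 10 and -3, so the goalkeeper's minimax is -3. These differ, so the equilibrium is in mixed strategies.
Let the kicker play left with probability p. The goalkeeper is indifferent when −5p + 10(1−p) = −3p − 7(1−p), giving p = 17/19.
Let the goalkeeper play dive left with probability q. The kicker is indifferent when −5q − 3(1−q) = 10q − 7(1−q), giving q = 4/19.
The value is -5·(4/19) + (-3)·(15/19) = -65/19.

-65/19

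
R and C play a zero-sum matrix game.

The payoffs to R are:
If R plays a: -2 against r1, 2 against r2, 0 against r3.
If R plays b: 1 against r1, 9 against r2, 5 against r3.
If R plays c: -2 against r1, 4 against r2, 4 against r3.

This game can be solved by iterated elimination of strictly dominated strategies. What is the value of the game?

Row a is strictly dominated by row b (1>-2, 9>2, 5>0); eliminate a.
Row c is strictly dominated by row b (1>-2, 9>4, 5>4); eliminate c.
Column r2 is strictly dominated by r1 for C (1<9); eliminate r2.
Column r3 is strictly dominated by r1 for C (1<5); eliminate r3.
Only (b, r1) remains, with payoff 1.

1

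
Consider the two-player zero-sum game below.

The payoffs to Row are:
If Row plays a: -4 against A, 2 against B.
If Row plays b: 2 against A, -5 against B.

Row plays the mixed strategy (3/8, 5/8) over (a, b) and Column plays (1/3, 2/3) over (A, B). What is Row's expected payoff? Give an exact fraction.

-5/3

Against (1/3, 2/3), each row's expected payoff is a: 0; b: -8/3.
Taking the (3/8, 5/8)-weighted average: (3/8)·(0) + (5/8)·(-8/3) = -5/3.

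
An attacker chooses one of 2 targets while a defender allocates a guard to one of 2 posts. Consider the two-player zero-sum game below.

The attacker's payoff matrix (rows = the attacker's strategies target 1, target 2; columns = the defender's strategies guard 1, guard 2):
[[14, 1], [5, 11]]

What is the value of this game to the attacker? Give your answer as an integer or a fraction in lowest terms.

Row minima are 1 and 5, so the attacker's maximin is 5; column maxima are 14 and 11, so the defender's minimax is 11. These differ, so the equilibrium is in mixed strategies.
Let the attacker play target 1 with probability p. The defender is indifferent when 14p + 5(1−p) = p + 11(1−p), giving p = 6/19.
Let the defender play guard 1 with probability q. The attacker is indifferent when 14q + (1−q) = 5q + 11(1−q), giving q = 10/19.
The value is 14·(10/19) + (1)·(9/19) = 149/19.

149/19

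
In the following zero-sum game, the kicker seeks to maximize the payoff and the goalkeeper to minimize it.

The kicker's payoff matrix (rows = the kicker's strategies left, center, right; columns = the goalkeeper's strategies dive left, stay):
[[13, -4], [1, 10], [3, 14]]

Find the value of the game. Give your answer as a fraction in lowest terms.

Row center is strictly dominated by row right, so the kicker never plays it.
The remaining 2×2 game on (left, right) × (dive left, stay) has no saddle point. Let the kicker play left with probability p; indifference gives 13p + 3(1−p) = −4p + 14(1−p), so p = 11/28.
Similarly the goalkeeper's optimal q on dive left is 9/14, and the value is 13·(9/14) + (-4)·(5/14) = 97/14.

97/14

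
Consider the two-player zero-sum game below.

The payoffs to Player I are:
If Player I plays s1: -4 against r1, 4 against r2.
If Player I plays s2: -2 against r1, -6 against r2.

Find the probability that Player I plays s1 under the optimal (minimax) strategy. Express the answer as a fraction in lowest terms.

Row minima are -4 and -6, so Player I's maximin is -4; column maxima are -2 and 4, so Player II's minimax is -2. These differ, so the equilibrium is in mixed strategies.
Let Player I play s1 with probability p. Player II is indifferent when −4p − 2(1−p) = 4p − 6(1−p), giving p = 1/3.

1/3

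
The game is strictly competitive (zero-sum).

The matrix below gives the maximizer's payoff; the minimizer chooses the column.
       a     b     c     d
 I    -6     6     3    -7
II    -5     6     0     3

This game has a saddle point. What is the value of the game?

Row minima: -7, -5 → the maximizer's maximin is -5.
Column maxima: -5, 6, 3, 3 → the minimizer's minimax is -5.
They coincide at (II, a), so the value is -5.

-5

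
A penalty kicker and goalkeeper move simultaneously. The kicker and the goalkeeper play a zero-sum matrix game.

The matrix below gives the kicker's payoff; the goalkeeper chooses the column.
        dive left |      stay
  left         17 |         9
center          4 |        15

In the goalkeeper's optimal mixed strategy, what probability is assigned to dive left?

6/19

Row minima are 9 and 4, so the kicker's maximin is 9; column maxima are 17 and 15, so the goalkeeper's minimax is 15. These differ, so the equilibrium is in mixed strategies.
Let the goalkeeper play dive left with probability q. The kicker is indifferent when 17q + 9(1−q) = 4q + 15(1−q), giving q = 6/19.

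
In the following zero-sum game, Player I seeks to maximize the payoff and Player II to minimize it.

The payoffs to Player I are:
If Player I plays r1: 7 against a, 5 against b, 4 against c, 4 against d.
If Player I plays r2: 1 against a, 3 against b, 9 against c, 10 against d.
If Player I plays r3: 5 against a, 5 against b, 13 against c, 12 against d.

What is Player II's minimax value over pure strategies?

The worst case (largest entry) in each column is a: 7, b: 5, c: 13, d: 12.
The best (smallest) of these is 5.

5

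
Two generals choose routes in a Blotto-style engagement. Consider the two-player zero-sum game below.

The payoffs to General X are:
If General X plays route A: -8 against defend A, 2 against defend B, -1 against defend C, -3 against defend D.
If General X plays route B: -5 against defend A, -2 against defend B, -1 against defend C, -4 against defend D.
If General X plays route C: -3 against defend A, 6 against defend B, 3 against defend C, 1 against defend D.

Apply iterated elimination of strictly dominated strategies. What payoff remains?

Column defend B is strictly dominated by defend A for General Y (-8<2, -5<-2, -3<6); eliminate defend B.
Row route B is strictly dominated by row route C (-3>-5, 3>-1, 1>-4); eliminate route B.
Column defend D is strictly dominated by defend A for General Y (-8<-3, -3<1); eliminate defend D.
Column defend C is strictly dominated by defend A for General Y (-8<-1, -3<3); eliminate defend C.
Row route A is strictly dominated by row route C (-3>-8); eliminate route A.
Only (route C, defend A) remains, with payoff -3.

-3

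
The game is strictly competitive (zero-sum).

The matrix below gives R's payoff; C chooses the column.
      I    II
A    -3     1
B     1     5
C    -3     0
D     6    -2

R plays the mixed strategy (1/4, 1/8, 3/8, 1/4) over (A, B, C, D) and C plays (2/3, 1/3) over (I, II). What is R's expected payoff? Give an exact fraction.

-1/24

Against (2/3, 1/3), each row's expected payoff is A: -5/3; B: 7/3; C: -2; D: 10/3.
Taking the (1/4, 1/8, 3/8, 1/4)-weighted average: (1/4)·(-5/3) + (1/8)·(7/3) + (3/8)·(-2) + (1/4)·(10/3) = -1/24.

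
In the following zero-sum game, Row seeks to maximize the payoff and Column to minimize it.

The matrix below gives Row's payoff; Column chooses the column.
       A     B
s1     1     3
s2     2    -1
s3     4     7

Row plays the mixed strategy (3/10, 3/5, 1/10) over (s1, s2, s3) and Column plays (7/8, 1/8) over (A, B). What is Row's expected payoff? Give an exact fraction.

143/80

Against (7/8, 1/8), each row's expected payoff is s1: 5/4; s2: 13/8; s3: 35/8.
Taking the (3/10, 3/5, 1/10)-weighted average: (3/10)·(5/4) + (3/5)·(13/8) + (1/10)·(35/8) = 143/80.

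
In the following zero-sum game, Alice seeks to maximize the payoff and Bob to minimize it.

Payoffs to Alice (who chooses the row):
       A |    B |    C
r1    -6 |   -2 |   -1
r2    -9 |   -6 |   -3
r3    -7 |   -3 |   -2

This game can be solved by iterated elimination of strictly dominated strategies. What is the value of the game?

-6

Row r2 is strictly dominated by row r1 (-6>-9, -2>-6, -1>-3); eliminate r2.
Column B is strictly dominated by A for Bob (-6<-2, -7<-3); eliminate B.
Row r3 is strictly dominated by row r1 (-6>-7, -1>-2); eliminate r3.
Column C is strictly dominated by A for Bob (-6<-1); eliminate C.
Only (r1, A) remains, with payoff -6.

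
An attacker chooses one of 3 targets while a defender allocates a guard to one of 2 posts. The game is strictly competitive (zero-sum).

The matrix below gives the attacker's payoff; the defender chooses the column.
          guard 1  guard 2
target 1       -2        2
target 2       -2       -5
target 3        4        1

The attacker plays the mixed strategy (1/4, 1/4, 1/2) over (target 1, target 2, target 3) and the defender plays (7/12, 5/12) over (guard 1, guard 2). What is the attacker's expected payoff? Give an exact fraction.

23/48

Against (7/12, 5/12), each row's expected payoff is target 1: -1/3; target 2: -13/4; target 3: 11/4.
Taking the (1/4, 1/4, 1/2)-weighted average: (1/4)·(-1/3) + (1/4)·(-13/4) + (1/2)·(11/4) = 23/48.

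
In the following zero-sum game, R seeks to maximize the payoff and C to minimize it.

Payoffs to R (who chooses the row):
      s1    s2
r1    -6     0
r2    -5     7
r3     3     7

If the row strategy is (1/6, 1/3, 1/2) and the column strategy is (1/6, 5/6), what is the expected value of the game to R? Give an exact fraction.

Against (1/6, 5/6), each row's expected payoff is r1: -1; r2: 5; r3: 19/3.
Taking the (1/6, 1/3, 1/2)-weighted average: (1/6)·(-1) + (1/3)·(5) + (1/2)·(19/3) = 14/3.

14/3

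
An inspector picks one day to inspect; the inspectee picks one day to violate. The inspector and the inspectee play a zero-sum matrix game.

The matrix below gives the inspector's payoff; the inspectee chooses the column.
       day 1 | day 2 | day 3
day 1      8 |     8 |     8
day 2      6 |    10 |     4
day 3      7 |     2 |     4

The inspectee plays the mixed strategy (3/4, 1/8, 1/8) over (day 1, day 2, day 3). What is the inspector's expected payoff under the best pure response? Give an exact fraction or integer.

8

day 1: (8)·(3/4) + (8)·(1/8) + (8)·(1/8) = 8.
day 2: (6)·(3/4) + (10)·(1/8) + (4)·(1/8) = 25/4.
day 3: (7)·(3/4) + (2)·(1/8) + (4)·(1/8) = 6.
The best pure response is day 1 with expected payoff 8.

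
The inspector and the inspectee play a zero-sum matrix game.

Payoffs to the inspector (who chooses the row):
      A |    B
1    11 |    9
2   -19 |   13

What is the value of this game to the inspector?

157/17

Row minima are 9 and -19, so the inspector's maximin is 9; column maxima are 11 and 13, so the inspectee's minimax is 11. These differ, so the equilibrium is in mixed strategies.
Let the inspector play 1 with probability p. The inspectee is indifferent when 11p − 19(1−p) = 9p + 13(1−p), giving p = 16/17.
Let the inspectee play A with probability q. The inspector is indifferent when 11q + 9(1−q) = −19q + 13(1−q), giving q = 2/17.
The value is 11·(2/17) + (9)·(15/17) = 157/17.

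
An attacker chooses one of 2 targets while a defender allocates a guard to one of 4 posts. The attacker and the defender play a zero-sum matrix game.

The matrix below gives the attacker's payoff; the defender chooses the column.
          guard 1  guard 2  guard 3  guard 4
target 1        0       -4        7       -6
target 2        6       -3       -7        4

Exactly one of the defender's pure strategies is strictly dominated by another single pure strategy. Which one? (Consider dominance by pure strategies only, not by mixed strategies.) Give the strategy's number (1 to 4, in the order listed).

1

The defender prefers columns that give the attacker less. Compare guard 1 with guard 2: -4 < 0, -3 < 6.
So guard 2 strictly dominates guard 1 for the defender; guard 1 is strictly dominated.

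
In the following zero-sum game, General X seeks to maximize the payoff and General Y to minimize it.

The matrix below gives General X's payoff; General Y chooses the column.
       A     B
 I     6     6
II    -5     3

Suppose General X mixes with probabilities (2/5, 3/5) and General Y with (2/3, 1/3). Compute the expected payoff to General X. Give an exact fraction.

Against (2/3, 1/3), each row's expected payoff is I: 6; II: -7/3.
Taking the (2/5, 3/5)-weighted average: (2/5)·(6) + (3/5)·(-7/3) = 1.

1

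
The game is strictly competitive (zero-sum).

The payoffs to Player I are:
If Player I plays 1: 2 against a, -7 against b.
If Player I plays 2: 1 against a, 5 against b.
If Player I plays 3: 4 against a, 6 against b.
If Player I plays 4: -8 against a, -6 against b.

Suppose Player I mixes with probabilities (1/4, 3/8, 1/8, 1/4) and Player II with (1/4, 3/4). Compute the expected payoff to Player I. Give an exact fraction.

-5/8

Against (1/4, 3/4), each row's expected payoff is 1: -19/4; 2: 4; 3: 11/2; 4: -13/2.
Taking the (1/4, 3/8, 1/8, 1/4)-weighted average: (1/4)·(-19/4) + (3/8)·(4) + (1/8)·(11/2) + (1/4)·(-13/2) = -5/8.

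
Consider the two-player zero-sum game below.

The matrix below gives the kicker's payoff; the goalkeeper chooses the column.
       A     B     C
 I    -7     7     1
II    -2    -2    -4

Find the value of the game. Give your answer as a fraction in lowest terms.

Column B is strictly dominated by C for the goalkeeper (it gives the kicker more in every row).
The remaining 2×2 game on (I, II) × (A, C) has no saddle point. Let the kicker play I with probability p; indifference gives −7p − 2(1−p) = p − 4(1−p), so p = 1/5.
Similarly the goalkeeper's optimal q on A is 1/2, and the value is -7·(1/2) + (1)·(1/2) = -3.

-3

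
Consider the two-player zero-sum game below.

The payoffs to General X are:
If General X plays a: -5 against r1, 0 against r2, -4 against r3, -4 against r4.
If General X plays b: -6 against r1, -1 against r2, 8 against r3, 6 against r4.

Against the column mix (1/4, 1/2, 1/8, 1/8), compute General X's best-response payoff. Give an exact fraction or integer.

a: (-5)·(1/4) + (0)·(1/2) + (-4)·(1/8) + (-4)·(1/8) = -9/4.
b: (-6)·(1/4) + (-1)·(1/2) + (8)·(1/8) + (6)·(1/8) = -1/4.
The best pure response is b with expected payoff -1/4.

-1/4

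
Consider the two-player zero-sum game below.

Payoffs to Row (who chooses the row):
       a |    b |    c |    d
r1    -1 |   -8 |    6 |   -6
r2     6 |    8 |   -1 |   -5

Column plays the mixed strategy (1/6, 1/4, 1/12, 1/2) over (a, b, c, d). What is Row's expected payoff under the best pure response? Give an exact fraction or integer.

5/12

r1: (-1)·(1/6) + (-8)·(1/4) + (6)·(1/12) + (-6)·(1/2) = -14/3.
r2: (6)·(1/6) + (8)·(1/4) + (-1)·(1/12) + (-5)·(1/2) = 5/12.
The best pure response is r2 with expected payoff 5/12.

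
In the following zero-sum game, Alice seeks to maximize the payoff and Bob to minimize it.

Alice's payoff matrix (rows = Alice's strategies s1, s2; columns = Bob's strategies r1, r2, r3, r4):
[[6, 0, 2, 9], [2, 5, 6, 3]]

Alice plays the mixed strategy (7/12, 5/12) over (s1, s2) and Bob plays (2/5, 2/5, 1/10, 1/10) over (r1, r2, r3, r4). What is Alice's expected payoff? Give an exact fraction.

Against (2/5, 2/5, 1/10, 1/10), each row's expected payoff is s1: 7/2; s2: 37/10.
Taking the (7/12, 5/12)-weighted average: (7/12)·(7/2) + (5/12)·(37/10) = 43/12.

43/12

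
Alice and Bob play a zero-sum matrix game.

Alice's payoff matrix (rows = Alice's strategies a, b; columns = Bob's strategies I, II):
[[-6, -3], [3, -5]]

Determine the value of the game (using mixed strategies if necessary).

Row minima are -6 and -5, so Alice's maximin is -5; column maxima are 3 and -3, so Bob's minimax is -3. These differ, so the equilibrium is in mixed strategies.
Let Alice play a with probability p. Bob is indifferent when −6p + 3(1−p) = −3p − 5(1−p), giving p = 8/11.
Let Bob play I with probability q. Alice is indifferent when −6q − 3(1−q) = 3q − 5(1−q), giving q = 2/11.
The value is -6·(2/11) + (-3)·(9/11) = -39/11.

-39/11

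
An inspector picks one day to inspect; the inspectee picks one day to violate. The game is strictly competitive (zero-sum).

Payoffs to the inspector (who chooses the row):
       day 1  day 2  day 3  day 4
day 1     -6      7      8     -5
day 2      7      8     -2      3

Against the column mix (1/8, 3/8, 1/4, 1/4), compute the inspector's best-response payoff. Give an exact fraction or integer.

33/8

day 1: (-6)·(1/8) + (7)·(3/8) + (8)·(1/4) + (-5)·(1/4) = 21/8.
day 2: (7)·(1/8) + (8)·(3/8) + (-2)·(1/4) + (3)·(1/4) = 33/8.
The best pure response is day 2 with expected payoff 33/8.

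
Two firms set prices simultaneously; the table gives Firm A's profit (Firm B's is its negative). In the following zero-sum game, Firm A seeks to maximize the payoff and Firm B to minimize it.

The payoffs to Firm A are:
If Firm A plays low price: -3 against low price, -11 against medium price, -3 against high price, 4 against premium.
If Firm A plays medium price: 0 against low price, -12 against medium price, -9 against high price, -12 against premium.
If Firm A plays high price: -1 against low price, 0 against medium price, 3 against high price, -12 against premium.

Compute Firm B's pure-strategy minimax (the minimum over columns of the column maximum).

0

The worst case (largest entry) in each column is low price: 0, medium price: 0, high price: 3, premium: 4.
The best (smallest) of these is 0.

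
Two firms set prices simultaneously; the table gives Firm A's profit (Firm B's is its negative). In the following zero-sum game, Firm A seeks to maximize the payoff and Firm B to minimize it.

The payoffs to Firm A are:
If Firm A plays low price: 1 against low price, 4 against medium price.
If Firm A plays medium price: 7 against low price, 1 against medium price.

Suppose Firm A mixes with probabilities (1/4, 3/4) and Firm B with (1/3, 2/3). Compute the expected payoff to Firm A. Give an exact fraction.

3

Against (1/3, 2/3), each row's expected payoff is low price: 3; medium price: 3.
Taking the (1/4, 3/4)-weighted average: (1/4)·(3) + (3/4)·(3) = 3.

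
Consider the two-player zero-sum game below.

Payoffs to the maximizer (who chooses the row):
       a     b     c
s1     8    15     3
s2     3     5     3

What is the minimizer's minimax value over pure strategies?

The worst case (largest entry) in each column is a: 8, b: 15, c: 3.
The best (smallest) of these is 3.

3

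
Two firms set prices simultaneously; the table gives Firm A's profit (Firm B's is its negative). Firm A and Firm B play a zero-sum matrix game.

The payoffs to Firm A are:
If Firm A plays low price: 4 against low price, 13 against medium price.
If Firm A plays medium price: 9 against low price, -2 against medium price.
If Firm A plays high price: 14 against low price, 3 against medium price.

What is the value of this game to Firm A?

17/2

Row medium price is strictly dominated by row high price, so Firm A never plays it.
The remaining 2×2 game on (low price, high price) × (low price, medium price) has no saddle point. Let Firm A play low price with probability p; indifference gives 4p + 14(1−p) = 13p + 3(1−p), so p = 11/20.
Similarly Firm B's optimal q on low price is 1/2, and the value is 4·(1/2) + (13)·(1/2) = 17/2.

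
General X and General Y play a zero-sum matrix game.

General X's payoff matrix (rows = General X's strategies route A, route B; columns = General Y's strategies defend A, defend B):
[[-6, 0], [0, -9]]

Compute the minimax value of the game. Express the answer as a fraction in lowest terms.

-18/5

Row minima are -6 and -9, so General X's maximin is -6; column maxima are 0 and 0, so General Y's minimax is 0. These differ, so the equilibrium is in mixed strategies.
Let General X play route A with probability p. General Y is indifferent when −6p = −9(1−p), giving p = 3/5.
Let General Y play defend A with probability q. General X is indifferent when −6q = −9(1−q), giving q = 3/5.
The value is -6·(3/5) + (0)·(2/5) = -18/5.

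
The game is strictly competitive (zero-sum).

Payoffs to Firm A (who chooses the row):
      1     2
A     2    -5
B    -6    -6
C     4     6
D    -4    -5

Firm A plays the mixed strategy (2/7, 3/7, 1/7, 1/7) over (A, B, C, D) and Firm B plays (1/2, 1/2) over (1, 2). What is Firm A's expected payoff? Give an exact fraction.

-41/14

Against (1/2, 1/2), each row's expected payoff is A: -3/2; B: -6; C: 5; D: -9/2.
Taking the (2/7, 3/7, 1/7, 1/7)-weighted average: (2/7)·(-3/2) + (3/7)·(-6) + (1/7)·(5) + (1/7)·(-9/2) = -41/14.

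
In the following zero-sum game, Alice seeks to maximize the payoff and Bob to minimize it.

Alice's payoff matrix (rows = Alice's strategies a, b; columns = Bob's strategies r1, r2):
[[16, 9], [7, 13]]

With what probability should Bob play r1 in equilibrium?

4/13

Row minima are 9 and 7, so Alice's maximin is 9; column maxima are 16 and 13, so Bob's minimax is 13. These differ, so the equilibrium is in mixed strategies.
Let Bob play r1 with probability q. Alice is indifferent when 16q + 9(1−q) = 7q + 13(1−q), giving q = 4/13.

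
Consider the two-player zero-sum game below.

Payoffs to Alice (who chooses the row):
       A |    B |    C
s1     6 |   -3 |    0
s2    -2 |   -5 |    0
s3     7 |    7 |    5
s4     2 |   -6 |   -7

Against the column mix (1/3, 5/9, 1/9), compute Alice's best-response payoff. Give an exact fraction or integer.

61/9

s1: (6)·(1/3) + (-3)·(5/9) + (0)·(1/9) = 1/3.
s2: (-2)·(1/3) + (-5)·(5/9) + (0)·(1/9) = -31/9.
s3: (7)·(1/3) + (7)·(5/9) + (5)·(1/9) = 61/9.
s4: (2)·(1/3) + (-6)·(5/9) + (-7)·(1/9) = -31/9.
The best pure response is s3 with expected payoff 61/9.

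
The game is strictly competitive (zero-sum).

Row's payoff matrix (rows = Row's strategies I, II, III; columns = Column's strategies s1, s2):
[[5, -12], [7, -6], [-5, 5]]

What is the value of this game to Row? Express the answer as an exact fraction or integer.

Row I is strictly dominated by row II, so Row never plays it.
The remaining 2×2 game on (II, III) × (s1, s2) has no saddle point. Let Row play II with probability p; indifference gives 7p − 5(1−p) = −6p + 5(1−p), so p = 10/23.
Similarly Column's optimal q on s1 is 11/23, and the value is 7·(11/23) + (-6)·(12/23) = 5/23.

5/23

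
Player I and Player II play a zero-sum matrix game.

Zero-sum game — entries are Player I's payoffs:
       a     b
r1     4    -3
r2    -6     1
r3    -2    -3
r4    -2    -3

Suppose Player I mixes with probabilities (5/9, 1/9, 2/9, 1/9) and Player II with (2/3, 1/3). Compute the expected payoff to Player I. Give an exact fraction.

Against (2/3, 1/3), each row's expected payoff is r1: 5/3; r2: -11/3; r3: -7/3; r4: -7/3.
Taking the (5/9, 1/9, 2/9, 1/9)-weighted average: (5/9)·(5/3) + (1/9)·(-11/3) + (2/9)·(-7/3) + (1/9)·(-7/3) = -7/27.

-7/27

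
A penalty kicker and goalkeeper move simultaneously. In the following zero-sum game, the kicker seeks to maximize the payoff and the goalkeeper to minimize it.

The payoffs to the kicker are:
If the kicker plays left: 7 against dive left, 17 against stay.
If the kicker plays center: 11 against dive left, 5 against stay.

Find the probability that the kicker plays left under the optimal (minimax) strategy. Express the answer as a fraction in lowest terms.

Row minima are 7 and 5, so the kicker's maximin is 7; column maxima are 11 and 17, so the goalkeeper's minimax is 11. These differ, so the equilibrium is in mixed strategies.
Let the kicker play left with probability p. The goalkeeper is indifferent when 7p + 11(1−p) = 17p + 5(1−p), giving p = 3/8.

3/8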